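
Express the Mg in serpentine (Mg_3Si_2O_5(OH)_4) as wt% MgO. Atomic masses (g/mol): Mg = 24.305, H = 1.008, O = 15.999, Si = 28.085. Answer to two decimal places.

Molar mass of Mg_3Si_2O_5(OH)_4 = 3·24.305 + 2·28.085 + 9·15.999 + 4·1.008 = 277.108 g/mol.
Each formula unit contains 3 Mg, equivalent to 3/1 = 3.0000 mol MgO.
M(MgO) = 1×24.305 + 1×15.999 = 40.304 g/mol.
Mass of MgO per formula unit = 3.0000 × 40.304 = 120.912 g.
MgO wt% = 120.912 / 277.108 × 100 = 43.63%.

43.63 wt%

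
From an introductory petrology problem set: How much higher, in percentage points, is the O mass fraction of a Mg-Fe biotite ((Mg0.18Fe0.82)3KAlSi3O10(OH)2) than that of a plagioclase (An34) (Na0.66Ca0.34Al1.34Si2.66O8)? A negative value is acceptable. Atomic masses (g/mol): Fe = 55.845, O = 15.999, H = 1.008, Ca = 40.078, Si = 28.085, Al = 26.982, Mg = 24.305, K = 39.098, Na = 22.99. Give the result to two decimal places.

O in (Mg0.18Fe0.82)3KAlSi3O10(OH)2: molar mass 494.842 g/mol; 12×15.999 = 191.988 g → 38.80 wt%.
O in Na0.66Ca0.34Al1.34Si2.66O8: molar mass 267.654 g/mol; 8×15.999 = 127.992 g → 47.82 wt%.
Difference = 38.80 − 47.82 = -9.02 percentage points.

-9.02 percentage points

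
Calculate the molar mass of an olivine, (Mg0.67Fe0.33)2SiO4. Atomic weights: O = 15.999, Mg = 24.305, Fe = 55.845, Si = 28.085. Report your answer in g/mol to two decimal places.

161.51 g/mol

M = 1.34·24.305 + 0.66·55.845 + 1·28.085 + 4·15.999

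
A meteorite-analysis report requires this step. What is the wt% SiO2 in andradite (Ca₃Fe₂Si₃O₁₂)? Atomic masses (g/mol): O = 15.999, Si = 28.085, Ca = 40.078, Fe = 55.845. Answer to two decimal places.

Formula mass = 508.167 g/mol.
3 Si → 3.0000 mol SiO2 per formula unit; M(SiO2) = 60.083, so SiO2 mass = 180.249 g.
180.249/508.167 × 100 = 35.47 wt%.

35.47 wt%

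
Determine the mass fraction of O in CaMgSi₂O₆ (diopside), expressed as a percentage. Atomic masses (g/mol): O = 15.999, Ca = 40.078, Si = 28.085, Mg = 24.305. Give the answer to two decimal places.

44.33 wt%

M(CaMgSi₂O₆) = 216.547 g/mol.
O contributes 6 × 15.999 = 95.994 g per mole.
95.994/216.547 = 0.4433 → 44.33%.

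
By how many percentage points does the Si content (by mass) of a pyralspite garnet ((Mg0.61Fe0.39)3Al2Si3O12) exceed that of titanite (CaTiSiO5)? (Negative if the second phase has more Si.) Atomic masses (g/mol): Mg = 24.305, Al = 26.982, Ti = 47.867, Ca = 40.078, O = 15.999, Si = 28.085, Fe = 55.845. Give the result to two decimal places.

M((Mg0.61Fe0.39)3Al2Si3O12) = 440.024 g/mol, so wt% Si = 84.255/440.024 × 100 = 19.15%.
M(CaTiSiO5) = 196.025 g/mol, so wt% Si = 28.085/196.025 × 100 = 14.33%.
19.15 − 14.33 = 4.82 pp.

4.82 percentage points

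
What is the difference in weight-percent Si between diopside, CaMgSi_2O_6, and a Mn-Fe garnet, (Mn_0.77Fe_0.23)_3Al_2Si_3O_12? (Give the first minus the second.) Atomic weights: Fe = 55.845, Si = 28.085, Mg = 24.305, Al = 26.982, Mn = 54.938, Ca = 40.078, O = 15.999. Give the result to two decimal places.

M(CaMgSi_2O_6) = 216.547 g/mol, so wt% Si = 56.170/216.547 × 100 = 25.94%.
M((Mn_0.77Fe_0.23)_3Al_2Si_3O_12) = 495.647 g/mol, so wt% Si = 84.255/495.647 × 100 = 17.00%.
25.94 − 17.00 = 8.94 pp.

8.94 percentage points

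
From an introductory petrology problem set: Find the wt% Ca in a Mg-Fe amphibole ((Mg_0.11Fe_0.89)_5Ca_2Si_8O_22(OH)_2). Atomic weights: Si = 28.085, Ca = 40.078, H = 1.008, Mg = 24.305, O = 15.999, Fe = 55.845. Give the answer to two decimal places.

Molar mass of (Mg_0.11Fe_0.89)_5Ca_2Si_8O_22(OH)_2: 0.55·24.305 + 4.45·55.845 + 2·40.078 + 8·28.085 + 24·15.999 + 2·1.008 = 952.706 g/mol.
Mass of Ca per formula unit: 2 × 40.078 = 80.156 g.
Weight fraction Ca = 80.156 / 952.706 = 0.0841.

8.41 mass %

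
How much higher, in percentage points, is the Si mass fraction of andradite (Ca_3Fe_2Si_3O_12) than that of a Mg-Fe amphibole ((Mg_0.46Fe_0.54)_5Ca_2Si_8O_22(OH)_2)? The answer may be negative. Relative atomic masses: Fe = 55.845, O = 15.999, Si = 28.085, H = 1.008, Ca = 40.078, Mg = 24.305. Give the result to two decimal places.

M(Ca_3Fe_2Si_3O_12) = 508.167 g/mol, so wt% Si = 84.255/508.167 × 100 = 16.58%.
M((Mg_0.46Fe_0.54)_5Ca_2Si_8O_22(OH)_2) = 897.511 g/mol, so wt% Si = 224.680/897.511 × 100 = 25.03%.
16.58 − 25.03 = -8.45 pp.

-8.45 percentage points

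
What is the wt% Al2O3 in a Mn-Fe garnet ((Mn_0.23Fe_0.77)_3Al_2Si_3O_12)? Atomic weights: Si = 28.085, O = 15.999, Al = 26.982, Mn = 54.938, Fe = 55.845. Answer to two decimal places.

Molar mass of (Mn_0.23Fe_0.77)_3Al_2Si_3O_12 = 0.69*54.938 + 2.31*55.845 + 2*26.982 + 3*28.085 + 12*15.999 = 497.116 g/mol.
Each formula unit contains 2 Al, equivalent to 2/2 = 1.0000 mol Al2O3.
M(Al2O3) = 2×26.982 + 3×15.999 = 101.961 g/mol.
Mass of Al2O3 per formula unit = 1.0000 × 101.961 = 101.961 g.
Al2O3 wt% = 101.961 / 497.116 × 100 = 20.51%.

20.51 wt%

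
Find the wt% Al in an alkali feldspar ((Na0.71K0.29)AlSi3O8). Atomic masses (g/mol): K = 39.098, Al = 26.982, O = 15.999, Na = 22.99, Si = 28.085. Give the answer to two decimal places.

M((Na0.71K0.29)AlSi3O8) = 266.890 g/mol.
Al contributes 1 × 26.982 = 26.982 g per mole.
26.982/266.890 = 0.1011 → 10.11%.

10.11 wt%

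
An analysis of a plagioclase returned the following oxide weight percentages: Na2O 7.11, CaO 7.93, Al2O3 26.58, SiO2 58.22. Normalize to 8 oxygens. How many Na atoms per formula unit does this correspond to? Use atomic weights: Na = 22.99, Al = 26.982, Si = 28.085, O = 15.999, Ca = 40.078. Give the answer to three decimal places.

Na2O (M=61.979): mol = 0.11472; Na = 0.22944, O = 0.11472.
CaO (M=56.077): mol = 0.14141; Ca = 0.14141, O = 0.14141.
Al2O3 (M=101.961): mol = 0.26069; Al = 0.52138, O = 0.78207.
SiO2 (M=60.083): mol = 0.96899; Si = 0.96899, O = 1.93798.
ΣO = 2.97618; factor = 8/ΣO = 2.68801.
Na apfu = 0.22944 × 2.68801 = 0.617.

0.617 Na apfu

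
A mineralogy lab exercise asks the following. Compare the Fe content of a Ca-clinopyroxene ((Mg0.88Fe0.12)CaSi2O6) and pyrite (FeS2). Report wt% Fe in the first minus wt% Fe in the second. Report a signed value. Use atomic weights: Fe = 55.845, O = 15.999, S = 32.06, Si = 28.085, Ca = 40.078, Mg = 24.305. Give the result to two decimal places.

Fe in (Mg0.88Fe0.12)CaSi2O6: molar mass 220.332 g/mol; 0.12×55.845 = 6.701 g → 3.04 wt%.
Fe in FeS2: molar mass 119.965 g/mol; 1×55.845 = 55.845 g → 46.55 wt%.
Difference = 3.04 − 46.55 = -43.51 percentage points.

-43.51 percentage points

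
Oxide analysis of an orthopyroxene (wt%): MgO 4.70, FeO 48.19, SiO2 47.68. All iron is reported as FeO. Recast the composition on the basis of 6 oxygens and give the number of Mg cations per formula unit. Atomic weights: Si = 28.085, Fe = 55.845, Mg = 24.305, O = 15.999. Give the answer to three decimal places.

4.70 wt% MgO ÷ 40.304 g/mol = 0.11661 mol, giving 0.11661 Mg and 0.11661 O.
48.19 wt% FeO ÷ 71.844 g/mol = 0.67076 mol, giving 0.67076 Fe and 0.67076 O.
47.68 wt% SiO2 ÷ 60.083 g/mol = 0.79357 mol, giving 0.79357 Si and 1.58714 O.
Oxygen sums to 2.37451; scaling by 6/2.37451 = 2.52684 puts the formula on 6 O.
Mg: 0.11661 × 2.52684 = 0.295 atoms per formula unit.

0.295 Mg apfu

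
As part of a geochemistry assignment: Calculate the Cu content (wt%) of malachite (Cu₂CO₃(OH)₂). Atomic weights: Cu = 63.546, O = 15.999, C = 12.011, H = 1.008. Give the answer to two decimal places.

Molar mass of Cu₂CO₃(OH)₂: 2*63.546 + 1*12.011 + 5*15.999 + 2*1.008 = 221.114 g/mol.
Mass of Cu per formula unit: 2 × 63.546 = 127.092 g.
Weight fraction Cu = 127.092 / 221.114 = 0.5748.

57.48 wt%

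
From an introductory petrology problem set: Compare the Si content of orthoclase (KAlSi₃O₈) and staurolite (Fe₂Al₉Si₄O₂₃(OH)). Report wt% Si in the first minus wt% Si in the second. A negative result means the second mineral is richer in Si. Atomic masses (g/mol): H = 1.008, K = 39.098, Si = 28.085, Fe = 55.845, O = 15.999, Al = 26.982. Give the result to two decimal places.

17.08 percentage points

First mineral: 84.255 g Si in 278.327 g formula = 30.27 wt% Si.
Second mineral: 112.340 g Si in 851.852 g formula = 13.19 wt% Si.
30.27% − 13.19% gives a difference of 17.08 percentage points.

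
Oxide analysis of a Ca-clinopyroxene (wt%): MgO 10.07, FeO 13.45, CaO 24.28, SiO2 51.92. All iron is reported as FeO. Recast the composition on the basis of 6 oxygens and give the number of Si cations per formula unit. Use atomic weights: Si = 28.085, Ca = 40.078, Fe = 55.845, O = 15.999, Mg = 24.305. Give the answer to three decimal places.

10.07 wt% MgO ÷ 40.304 g/mol = 0.24985 mol, giving 0.24985 Mg and 0.24985 O.
13.45 wt% FeO ÷ 71.844 g/mol = 0.18721 mol, giving 0.18721 Fe and 0.18721 O.
24.28 wt% CaO ÷ 56.077 g/mol = 0.43298 mol, giving 0.43298 Ca and 0.43298 O.
51.92 wt% SiO2 ÷ 60.083 g/mol = 0.86414 mol, giving 0.86414 Si and 1.72828 O.
Oxygen sums to 2.59832; scaling by 6/2.59832 = 2.30918 puts the formula on 6 O.
Si: 0.86414 × 2.30918 = 1.995 atoms per formula unit.

1.995 Si apfu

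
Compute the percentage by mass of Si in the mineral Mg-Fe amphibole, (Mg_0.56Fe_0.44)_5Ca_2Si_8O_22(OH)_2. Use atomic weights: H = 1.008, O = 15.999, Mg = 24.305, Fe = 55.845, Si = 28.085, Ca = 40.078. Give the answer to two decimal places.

25.48 weight percent

Formula mass = 2.80·24.305 + 2.20·55.845 + 2·40.078 + 8·28.085 + 24·15.999 + 2·1.008 = 881.741 g/mol, of which 224.680 g is Si.
So Si makes up 224.680/881.741 = 0.2548 of the mass, i.e. 25.48%.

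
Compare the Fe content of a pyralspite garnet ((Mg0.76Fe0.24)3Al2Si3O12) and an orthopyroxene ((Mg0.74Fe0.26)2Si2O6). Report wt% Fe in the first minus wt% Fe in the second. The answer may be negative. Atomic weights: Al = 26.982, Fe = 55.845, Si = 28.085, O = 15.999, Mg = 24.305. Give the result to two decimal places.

First mineral: 40.208 g Fe in 425.831 g formula = 9.44 wt% Fe.
Second mineral: 29.039 g Fe in 217.175 g formula = 13.37 wt% Fe.
9.44% − 13.37% gives a difference of -3.93 percentage points.

-3.93 percentage points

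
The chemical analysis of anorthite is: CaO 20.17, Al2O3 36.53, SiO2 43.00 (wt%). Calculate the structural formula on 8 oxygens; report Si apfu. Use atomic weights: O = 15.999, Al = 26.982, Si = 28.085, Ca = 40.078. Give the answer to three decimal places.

1.998 Si apfu

CaO (M=56.077): mol = 0.35968; Ca = 0.35968, O = 0.35968.
Al2O3 (M=101.961): mol = 0.35827; Al = 0.71654, O = 1.07481.
SiO2 (M=60.083): mol = 0.71568; Si = 0.71568, O = 1.43136.
ΣO = 2.86585; factor = 8/ΣO = 2.79149.
Si apfu = 0.71568 × 2.79149 = 1.998.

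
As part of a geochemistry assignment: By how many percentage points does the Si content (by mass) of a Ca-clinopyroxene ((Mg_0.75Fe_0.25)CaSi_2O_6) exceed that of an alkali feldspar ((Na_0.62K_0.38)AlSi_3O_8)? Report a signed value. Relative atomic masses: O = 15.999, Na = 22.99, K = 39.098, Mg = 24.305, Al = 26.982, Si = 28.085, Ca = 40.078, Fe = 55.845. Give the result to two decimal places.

-6.37 percentage points

Si in (Mg_0.75Fe_0.25)CaSi_2O_6: molar mass 224.432 g/mol; 2×28.085 = 56.170 g → 25.03 wt%.
Si in (Na_0.62K_0.38)AlSi_3O_8: molar mass 268.340 g/mol; 3×28.085 = 84.255 g → 31.40 wt%.
Difference = 25.03 − 31.40 = -6.37 percentage points.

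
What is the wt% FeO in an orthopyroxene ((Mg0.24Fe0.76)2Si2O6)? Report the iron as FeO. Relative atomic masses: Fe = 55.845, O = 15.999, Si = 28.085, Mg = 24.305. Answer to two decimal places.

Molar mass of (Mg0.24Fe0.76)2Si2O6 = 0.48×24.305 + 1.52×55.845 + 2×28.085 + 6×15.999 = 248.715 g/mol.
Each formula unit contains 1.52 Fe, equivalent to 1.52/1 = 1.5200 mol FeO.
M(FeO) = 1×55.845 + 1×15.999 = 71.844 g/mol.
Mass of FeO per formula unit = 1.5200 × 71.844 = 109.203 g.
FeO wt% = 109.203 / 248.715 × 100 = 43.91%.

43.91 wt%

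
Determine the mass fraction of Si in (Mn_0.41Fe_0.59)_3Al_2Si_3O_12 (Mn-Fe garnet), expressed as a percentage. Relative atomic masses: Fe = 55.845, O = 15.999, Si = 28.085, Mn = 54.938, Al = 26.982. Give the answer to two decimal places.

Formula mass = 1.23·54.938 + 1.77·55.845 + 2·26.982 + 3·28.085 + 12·15.999 = 496.626 g/mol, of which 84.255 g is Si.
So Si makes up 84.255/496.626 = 0.1697 of the mass, i.e. 16.97%.

16.97 weight percent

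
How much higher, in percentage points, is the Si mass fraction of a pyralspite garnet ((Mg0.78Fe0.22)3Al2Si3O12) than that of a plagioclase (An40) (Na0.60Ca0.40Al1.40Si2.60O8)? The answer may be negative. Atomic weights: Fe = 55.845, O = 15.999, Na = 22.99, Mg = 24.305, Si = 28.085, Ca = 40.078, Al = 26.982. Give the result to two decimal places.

-7.31 percentage points

First mineral: 84.255 g Si in 423.938 g formula = 19.87 wt% Si.
Second mineral: 73.021 g Si in 268.613 g formula = 27.18 wt% Si.
19.87% − 27.18% gives a difference of -7.31 percentage points.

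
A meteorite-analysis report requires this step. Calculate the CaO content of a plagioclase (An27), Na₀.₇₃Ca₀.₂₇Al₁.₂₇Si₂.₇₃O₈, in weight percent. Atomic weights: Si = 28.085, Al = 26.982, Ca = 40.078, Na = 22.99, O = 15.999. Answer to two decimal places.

Molar mass of Na₀.₇₃Ca₀.₂₇Al₁.₂₇Si₂.₇₃O₈ = 0.73*22.99 + 0.27*40.078 + 1.27*26.982 + 2.73*28.085 + 8*15.999 = 266.535 g/mol.
Each formula unit contains 0.27 Ca, equivalent to 0.27/1 = 0.2700 mol CaO.
M(CaO) = 1×40.078 + 1×15.999 = 56.077 g/mol.
Mass of CaO per formula unit = 0.2700 × 56.077 = 15.141 g.
CaO wt% = 15.141 / 266.535 × 100 = 5.68%.

5.68 wt%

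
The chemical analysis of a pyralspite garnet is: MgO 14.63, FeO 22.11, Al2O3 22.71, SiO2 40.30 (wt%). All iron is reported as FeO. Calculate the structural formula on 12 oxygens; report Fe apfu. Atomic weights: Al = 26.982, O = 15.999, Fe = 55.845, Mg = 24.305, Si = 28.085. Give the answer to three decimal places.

14.63 wt% MgO ÷ 40.304 g/mol = 0.36299 mol, giving 0.36299 Mg and 0.36299 O.
22.11 wt% FeO ÷ 71.844 g/mol = 0.30775 mol, giving 0.30775 Fe and 0.30775 O.
22.71 wt% Al2O3 ÷ 101.961 g/mol = 0.22273 mol, giving 0.44546 Al and 0.66819 O.
40.30 wt% SiO2 ÷ 60.083 g/mol = 0.67074 mol, giving 0.67074 Si and 1.34148 O.
Oxygen sums to 2.68041; scaling by 12/2.68041 = 4.47693 puts the formula on 12 O.
Fe: 0.30775 × 4.47693 = 1.378 atoms per formula unit.

1.378 Fe apfu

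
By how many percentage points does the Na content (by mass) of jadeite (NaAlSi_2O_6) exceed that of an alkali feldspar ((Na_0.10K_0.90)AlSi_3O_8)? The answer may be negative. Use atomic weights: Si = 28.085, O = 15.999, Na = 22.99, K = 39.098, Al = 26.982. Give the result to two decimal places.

10.54 percentage points

First mineral: 22.990 g Na in 202.136 g formula = 11.37 wt% Na.
Second mineral: 2.299 g Na in 276.716 g formula = 0.83 wt% Na.
11.37% − 0.83% gives a difference of 10.54 percentage points.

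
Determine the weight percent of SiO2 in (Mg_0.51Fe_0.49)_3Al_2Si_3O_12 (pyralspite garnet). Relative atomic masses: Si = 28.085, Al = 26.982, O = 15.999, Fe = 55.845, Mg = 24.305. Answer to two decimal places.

40.10 wt%

M((Mg_0.51Fe_0.49)_3Al_2Si_3O_12) = 449.486 g/mol; M(SiO2) = 60.083 g/mol.
Moles SiO2 per formula unit = 3 Si ÷ 1 = 3.0000.
SiO2 fraction = (3.0000 × 60.083) / 449.486 = 180.249/449.486 = 0.4010.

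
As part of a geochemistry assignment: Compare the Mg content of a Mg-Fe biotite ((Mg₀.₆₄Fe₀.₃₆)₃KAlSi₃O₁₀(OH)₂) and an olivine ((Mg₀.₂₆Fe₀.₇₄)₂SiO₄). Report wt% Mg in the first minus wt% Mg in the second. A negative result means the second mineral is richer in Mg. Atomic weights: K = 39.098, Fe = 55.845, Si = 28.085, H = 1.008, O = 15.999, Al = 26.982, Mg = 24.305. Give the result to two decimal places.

3.59 percentage points

M((Mg₀.₆₄Fe₀.₃₆)₃KAlSi₃O₁₀(OH)₂) = 451.317 g/mol, so wt% Mg = 46.666/451.317 × 100 = 10.34%.
M((Mg₀.₂₆Fe₀.₇₄)₂SiO₄) = 187.370 g/mol, so wt% Mg = 12.639/187.370 × 100 = 6.75%.
10.34 − 6.75 = 3.59 pp.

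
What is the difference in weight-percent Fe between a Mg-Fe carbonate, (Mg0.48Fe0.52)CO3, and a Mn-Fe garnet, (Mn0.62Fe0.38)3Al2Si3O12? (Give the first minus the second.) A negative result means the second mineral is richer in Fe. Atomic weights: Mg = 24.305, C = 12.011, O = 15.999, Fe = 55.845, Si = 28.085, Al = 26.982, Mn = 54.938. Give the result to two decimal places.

16.00 percentage points

First mineral: 29.039 g Fe in 100.714 g formula = 28.83 wt% Fe.
Second mineral: 63.663 g Fe in 496.055 g formula = 12.83 wt% Fe.
28.83% − 12.83% gives a difference of 16.00 percentage points.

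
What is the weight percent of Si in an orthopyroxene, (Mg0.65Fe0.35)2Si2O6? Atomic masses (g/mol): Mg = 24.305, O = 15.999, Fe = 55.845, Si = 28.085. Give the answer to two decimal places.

25.21 mass %

M((Mg0.65Fe0.35)2Si2O6) = 222.852 g/mol.
Si contributes 2 × 28.085 = 56.170 g per mole.
56.170/222.852 = 0.2521 → 25.21%.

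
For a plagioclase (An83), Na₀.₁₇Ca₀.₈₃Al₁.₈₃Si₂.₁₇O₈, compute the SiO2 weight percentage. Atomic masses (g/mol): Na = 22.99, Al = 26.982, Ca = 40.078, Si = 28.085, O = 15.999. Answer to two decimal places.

47.33 wt%

Formula mass = 275.487 g/mol.
2.17 Si → 2.1700 mol SiO2 per formula unit; M(SiO2) = 60.083, so SiO2 mass = 130.380 g.
130.380/275.487 × 100 = 47.33 wt%.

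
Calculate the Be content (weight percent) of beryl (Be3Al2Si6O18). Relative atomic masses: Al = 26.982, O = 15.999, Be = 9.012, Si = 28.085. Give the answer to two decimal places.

Molar mass of Be3Al2Si6O18: 3×9.012 + 2×26.982 + 6×28.085 + 18×15.999 = 537.492 g/mol.
Mass of Be per formula unit: 3 × 9.012 = 27.036 g.
Weight fraction Be = 27.036 / 537.492 = 0.0503.

5.03 weight percent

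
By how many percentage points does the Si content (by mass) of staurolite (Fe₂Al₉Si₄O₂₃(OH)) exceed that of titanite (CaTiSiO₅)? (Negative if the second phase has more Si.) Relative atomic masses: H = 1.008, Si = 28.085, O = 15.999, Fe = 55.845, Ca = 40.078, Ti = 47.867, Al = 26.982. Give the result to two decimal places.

First mineral: 112.340 g Si in 851.852 g formula = 13.19 wt% Si.
Second mineral: 28.085 g Si in 196.025 g formula = 14.33 wt% Si.
13.19% − 14.33% gives a difference of -1.14 percentage points.

-1.14 percentage points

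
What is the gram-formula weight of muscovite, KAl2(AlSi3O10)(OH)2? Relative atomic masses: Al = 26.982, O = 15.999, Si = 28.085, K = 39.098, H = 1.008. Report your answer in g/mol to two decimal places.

398.30 g/mol

The formula mass is the sum 1·39.098 + 3·26.982 + 3·28.085 + 12·15.999 + 2·1.008.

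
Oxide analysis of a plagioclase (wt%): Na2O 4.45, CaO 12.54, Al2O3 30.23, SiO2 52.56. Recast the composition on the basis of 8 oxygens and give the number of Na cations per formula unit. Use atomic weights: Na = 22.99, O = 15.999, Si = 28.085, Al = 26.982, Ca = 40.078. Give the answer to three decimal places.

0.391 Na apfu

Na2O (M=61.979): mol = 0.07180; Na = 0.14360, O = 0.07180.
CaO (M=56.077): mol = 0.22362; Ca = 0.22362, O = 0.22362.
Al2O3 (M=101.961): mol = 0.29649; Al = 0.59298, O = 0.88947.
SiO2 (M=60.083): mol = 0.87479; Si = 0.87479, O = 1.74958.
ΣO = 2.93447; factor = 8/ΣO = 2.72622.
Na apfu = 0.14360 × 2.72622 = 0.391.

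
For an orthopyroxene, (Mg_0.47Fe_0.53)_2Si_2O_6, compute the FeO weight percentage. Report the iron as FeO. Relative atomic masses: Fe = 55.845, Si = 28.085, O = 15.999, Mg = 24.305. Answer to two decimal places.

32.52 wt%

Molar mass of (Mg_0.47Fe_0.53)_2Si_2O_6 = 0.94×24.305 + 1.06×55.845 + 2×28.085 + 6×15.999 = 234.206 g/mol.
Each formula unit contains 1.06 Fe, equivalent to 1.06/1 = 1.0600 mol FeO.
M(FeO) = 1×55.845 + 1×15.999 = 71.844 g/mol.
Mass of FeO per formula unit = 1.0600 × 71.844 = 76.155 g.
FeO wt% = 76.155 / 234.206 × 100 = 32.52%.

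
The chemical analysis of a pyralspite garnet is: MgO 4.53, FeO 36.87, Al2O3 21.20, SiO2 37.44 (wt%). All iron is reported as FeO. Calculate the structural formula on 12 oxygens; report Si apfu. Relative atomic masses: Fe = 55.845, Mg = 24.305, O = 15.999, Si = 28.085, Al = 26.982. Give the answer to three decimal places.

2.996 Si apfu

MgO: 4.53/40.304 = 0.11240 mol → 0.11240 mol Mg, 0.11240 mol O.
FeO: 36.87/71.844 = 0.51320 mol → 0.51320 mol Fe, 0.51320 mol O.
Al2O3: 21.20/101.961 = 0.20792 mol → 0.41584 mol Al, 0.62376 mol O.
SiO2: 37.44/60.083 = 0.62314 mol → 0.62314 mol Si, 1.24628 mol O.
Total oxygen = 2.49564 mol. Normalization factor = 12/2.49564 = 4.80839.
Si per 12 O = 0.62314 × 4.80839 = 2.996.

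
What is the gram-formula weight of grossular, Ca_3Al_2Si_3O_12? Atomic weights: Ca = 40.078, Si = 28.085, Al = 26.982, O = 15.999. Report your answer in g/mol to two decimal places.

The formula mass is the sum 3(40.078) + 2(26.982) + 3(28.085) + 12(15.999).

450.44 g/mol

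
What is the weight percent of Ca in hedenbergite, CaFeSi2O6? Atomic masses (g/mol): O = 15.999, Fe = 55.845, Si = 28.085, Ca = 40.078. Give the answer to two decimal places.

16.15 mass %

Formula mass = 1×40.078 + 1×55.845 + 2×28.085 + 6×15.999 = 248.087 g/mol, of which 40.078 g is Ca.
So Ca makes up 40.078/248.087 = 0.1615 of the mass, i.e. 16.15%.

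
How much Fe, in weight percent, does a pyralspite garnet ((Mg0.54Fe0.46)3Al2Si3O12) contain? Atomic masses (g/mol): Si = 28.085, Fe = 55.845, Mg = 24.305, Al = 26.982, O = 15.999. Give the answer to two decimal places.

17.25 weight percent

M((Mg0.54Fe0.46)3Al2Si3O12) = 446.647 g/mol.
Fe contributes 1.38 × 55.845 = 77.066 g per mole.
77.066/446.647 = 0.1725 → 17.25%.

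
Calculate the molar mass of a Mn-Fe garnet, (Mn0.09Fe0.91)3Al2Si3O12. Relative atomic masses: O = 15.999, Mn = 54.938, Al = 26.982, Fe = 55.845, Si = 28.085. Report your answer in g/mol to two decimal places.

497.50 g/mol

The formula mass is the sum 0.27·54.938 + 2.73·55.845 + 2·26.982 + 3·28.085 + 12·15.999.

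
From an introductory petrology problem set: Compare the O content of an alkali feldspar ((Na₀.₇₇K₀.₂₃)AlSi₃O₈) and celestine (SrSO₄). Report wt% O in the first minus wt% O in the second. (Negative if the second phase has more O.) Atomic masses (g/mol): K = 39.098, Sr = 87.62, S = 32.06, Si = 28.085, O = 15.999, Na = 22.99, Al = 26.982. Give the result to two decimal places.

13.29 percentage points

M((Na₀.₇₇K₀.₂₃)AlSi₃O₈) = 265.924 g/mol, so wt% O = 127.992/265.924 × 100 = 48.13%.
M(SrSO₄) = 183.676 g/mol, so wt% O = 63.996/183.676 × 100 = 34.84%.
48.13 − 34.84 = 13.29 pp.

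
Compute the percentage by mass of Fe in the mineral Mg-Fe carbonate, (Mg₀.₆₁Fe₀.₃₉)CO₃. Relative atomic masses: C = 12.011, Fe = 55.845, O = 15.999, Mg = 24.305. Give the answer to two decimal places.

22.54 weight percent

M((Mg₀.₆₁Fe₀.₃₉)CO₃) = 96.614 g/mol.
Fe contributes 0.39 × 55.845 = 21.780 g per mole.
21.780/96.614 = 0.2254 → 22.54%.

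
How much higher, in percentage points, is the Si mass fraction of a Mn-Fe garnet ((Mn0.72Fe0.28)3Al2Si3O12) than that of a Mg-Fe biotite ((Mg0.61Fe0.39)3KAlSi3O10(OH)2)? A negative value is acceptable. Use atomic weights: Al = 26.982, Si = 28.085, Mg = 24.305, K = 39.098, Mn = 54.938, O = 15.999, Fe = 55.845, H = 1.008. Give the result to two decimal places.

-1.56 percentage points

M((Mn0.72Fe0.28)3Al2Si3O12) = 495.783 g/mol, so wt% Si = 84.255/495.783 × 100 = 16.99%.
M((Mg0.61Fe0.39)3KAlSi3O10(OH)2) = 454.156 g/mol, so wt% Si = 84.255/454.156 × 100 = 18.55%.
16.99 − 18.55 = -1.56 pp.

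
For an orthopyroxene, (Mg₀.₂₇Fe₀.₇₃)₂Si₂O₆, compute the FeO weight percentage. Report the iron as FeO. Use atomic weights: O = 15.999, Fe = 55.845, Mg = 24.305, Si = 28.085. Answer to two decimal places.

Formula mass = 246.822 g/mol.
1.46 Fe → 1.4600 mol FeO per formula unit; M(FeO) = 71.844, so FeO mass = 104.892 g.
104.892/246.822 × 100 = 42.50 wt%.

42.50 wt%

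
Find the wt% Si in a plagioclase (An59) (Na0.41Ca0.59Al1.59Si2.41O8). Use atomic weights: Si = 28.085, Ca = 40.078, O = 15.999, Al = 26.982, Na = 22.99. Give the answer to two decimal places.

Formula mass = 0.41·22.99 + 0.59·40.078 + 1.59·26.982 + 2.41·28.085 + 8·15.999 = 271.650 g/mol, of which 67.685 g is Si.
So Si makes up 67.685/271.650 = 0.2492 of the mass, i.e. 24.92%.

24.92 wt%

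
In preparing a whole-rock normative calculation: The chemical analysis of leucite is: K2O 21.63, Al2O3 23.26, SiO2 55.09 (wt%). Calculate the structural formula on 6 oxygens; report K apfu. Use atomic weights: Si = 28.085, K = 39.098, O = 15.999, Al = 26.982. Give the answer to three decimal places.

1.003 K apfu

K2O (M=94.195): mol = 0.22963; K = 0.45926, O = 0.22963.
Al2O3 (M=101.961): mol = 0.22813; Al = 0.45626, O = 0.68439.
SiO2 (M=60.083): mol = 0.91690; Si = 0.91690, O = 1.83380.
ΣO = 2.74782; factor = 6/ΣO = 2.18355.
K apfu = 0.45926 × 2.18355 = 1.003.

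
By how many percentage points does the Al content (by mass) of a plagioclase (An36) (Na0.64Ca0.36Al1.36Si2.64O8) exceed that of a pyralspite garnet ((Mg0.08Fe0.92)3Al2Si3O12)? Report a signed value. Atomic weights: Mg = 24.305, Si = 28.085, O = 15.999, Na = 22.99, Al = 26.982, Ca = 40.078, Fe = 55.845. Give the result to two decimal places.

2.68 percentage points

First mineral: 36.696 g Al in 267.974 g formula = 13.69 wt% Al.
Second mineral: 53.964 g Al in 490.172 g formula = 11.01 wt% Al.
13.69% − 11.01% gives a difference of 2.68 percentage points.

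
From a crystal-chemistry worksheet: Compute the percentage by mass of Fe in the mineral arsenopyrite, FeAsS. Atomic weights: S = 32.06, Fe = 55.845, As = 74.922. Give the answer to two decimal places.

Molar mass of FeAsS: 1×55.845 + 1×74.922 + 1×32.06 = 162.827 g/mol.
Mass of Fe per formula unit: 1 × 55.845 = 55.845 g.
Weight fraction Fe = 55.845 / 162.827 = 0.3430.

34.30 wt%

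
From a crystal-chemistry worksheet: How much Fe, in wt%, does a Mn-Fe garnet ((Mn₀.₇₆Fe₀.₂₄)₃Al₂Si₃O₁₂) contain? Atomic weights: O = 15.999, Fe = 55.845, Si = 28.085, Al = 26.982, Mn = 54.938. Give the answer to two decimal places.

8.11 wt%

M((Mn₀.₇₆Fe₀.₂₄)₃Al₂Si₃O₁₂) = 495.674 g/mol.
Fe contributes 0.72 × 55.845 = 40.208 g per mole.
40.208/495.674 = 0.0811 → 8.11%.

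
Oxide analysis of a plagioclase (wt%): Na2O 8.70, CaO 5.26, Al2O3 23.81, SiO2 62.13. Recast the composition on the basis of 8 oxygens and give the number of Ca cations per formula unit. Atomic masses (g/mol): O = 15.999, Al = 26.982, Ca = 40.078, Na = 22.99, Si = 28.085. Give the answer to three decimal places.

0.250 Ca apfu

Na2O: 8.70/61.979 = 0.14037 mol → 0.28074 mol Na, 0.14037 mol O.
CaO: 5.26/56.077 = 0.09380 mol → 0.09380 mol Ca, 0.09380 mol O.
Al2O3: 23.81/101.961 = 0.23352 mol → 0.46704 mol Al, 0.70056 mol O.
SiO2: 62.13/60.083 = 1.03407 mol → 1.03407 mol Si, 2.06814 mol O.
Total oxygen = 3.00287 mol. Normalization factor = 8/3.00287 = 2.66412.
Ca per 8 O = 0.09380 × 2.66412 = 0.250.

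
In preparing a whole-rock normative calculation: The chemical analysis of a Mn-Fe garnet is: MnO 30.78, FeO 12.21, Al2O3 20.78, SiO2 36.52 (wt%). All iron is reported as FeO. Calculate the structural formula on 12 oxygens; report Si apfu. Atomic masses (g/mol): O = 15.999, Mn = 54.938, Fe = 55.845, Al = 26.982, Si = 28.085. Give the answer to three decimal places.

3.000 Si apfu

MnO (M=70.937): mol = 0.43391; Mn = 0.43391, O = 0.43391.
FeO (M=71.844): mol = 0.16995; Fe = 0.16995, O = 0.16995.
Al2O3 (M=101.961): mol = 0.20380; Al = 0.40760, O = 0.61140.
SiO2 (M=60.083): mol = 0.60783; Si = 0.60783, O = 1.21566.
ΣO = 2.43092; factor = 12/ΣO = 4.93640.
Si apfu = 0.60783 × 4.93640 = 3.000.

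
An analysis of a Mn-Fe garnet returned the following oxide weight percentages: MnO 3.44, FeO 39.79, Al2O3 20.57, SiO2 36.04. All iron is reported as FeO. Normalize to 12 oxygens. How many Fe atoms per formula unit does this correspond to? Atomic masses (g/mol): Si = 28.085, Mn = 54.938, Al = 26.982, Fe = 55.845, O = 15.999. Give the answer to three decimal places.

MnO (M=70.937): mol = 0.04849; Mn = 0.04849, O = 0.04849.
FeO (M=71.844): mol = 0.55384; Fe = 0.55384, O = 0.55384.
Al2O3 (M=101.961): mol = 0.20174; Al = 0.40348, O = 0.60522.
SiO2 (M=60.083): mol = 0.59984; Si = 0.59984, O = 1.19968.
ΣO = 2.40723; factor = 12/ΣO = 4.98498.
Fe apfu = 0.55384 × 4.98498 = 2.761.

2.761 Fe apfu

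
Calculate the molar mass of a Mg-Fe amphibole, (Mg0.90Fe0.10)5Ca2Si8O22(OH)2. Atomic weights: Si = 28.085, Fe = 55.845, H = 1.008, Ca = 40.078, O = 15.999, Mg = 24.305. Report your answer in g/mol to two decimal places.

M = 4.50(24.305) + 0.50(55.845) + 2(40.078) + 8(28.085) + 24(15.999) + 2(1.008)

828.12 g/mol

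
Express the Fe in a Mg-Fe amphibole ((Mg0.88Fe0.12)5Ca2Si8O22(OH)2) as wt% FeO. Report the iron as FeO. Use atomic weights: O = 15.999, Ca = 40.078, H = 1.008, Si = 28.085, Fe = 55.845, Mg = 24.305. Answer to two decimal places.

5.19 wt%

Molar mass of (Mg0.88Fe0.12)5Ca2Si8O22(OH)2 = 4.40×24.305 + 0.60×55.845 + 2×40.078 + 8×28.085 + 24×15.999 + 2×1.008 = 831.277 g/mol.
Each formula unit contains 0.60 Fe, equivalent to 0.60/1 = 0.6000 mol FeO.
M(FeO) = 1×55.845 + 1×15.999 = 71.844 g/mol.
Mass of FeO per formula unit = 0.6000 × 71.844 = 43.106 g.
FeO wt% = 43.106 / 831.277 × 100 = 5.19%.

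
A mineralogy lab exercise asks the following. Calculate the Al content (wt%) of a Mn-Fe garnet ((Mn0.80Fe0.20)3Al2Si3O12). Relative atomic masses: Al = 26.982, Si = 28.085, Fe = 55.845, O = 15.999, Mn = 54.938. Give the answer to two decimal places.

10.89 wt%

Molar mass of (Mn0.80Fe0.20)3Al2Si3O12: 2.40·54.938 + 0.60·55.845 + 2·26.982 + 3·28.085 + 12·15.999 = 495.565 g/mol.
Mass of Al per formula unit: 2 × 26.982 = 53.964 g.
Weight fraction Al = 53.964 / 495.565 = 0.1089.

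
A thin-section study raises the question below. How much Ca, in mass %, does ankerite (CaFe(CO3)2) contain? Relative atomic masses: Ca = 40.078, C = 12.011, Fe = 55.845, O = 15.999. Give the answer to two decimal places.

18.56 mass %

Molar mass of CaFe(CO3)2: 1×40.078 + 1×55.845 + 2×12.011 + 6×15.999 = 215.939 g/mol.
Mass of Ca per formula unit: 1 × 40.078 = 40.078 g.
Weight fraction Ca = 40.078 / 215.939 = 0.1856.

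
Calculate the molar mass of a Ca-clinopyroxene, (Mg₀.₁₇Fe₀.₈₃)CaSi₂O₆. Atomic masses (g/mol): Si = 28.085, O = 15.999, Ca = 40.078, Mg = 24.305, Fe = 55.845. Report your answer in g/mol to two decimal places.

M = 0.17*24.305 + 0.83*55.845 + 1*40.078 + 2*28.085 + 6*15.999

242.73 g/mol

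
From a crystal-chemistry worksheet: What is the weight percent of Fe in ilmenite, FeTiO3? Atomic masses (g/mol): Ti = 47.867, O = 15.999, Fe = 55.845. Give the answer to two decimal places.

36.81 mass %

M(FeTiO3) = 151.709 g/mol.
Fe contributes 1 × 55.845 = 55.845 g per mole.
55.845/151.709 = 0.3681 → 36.81%.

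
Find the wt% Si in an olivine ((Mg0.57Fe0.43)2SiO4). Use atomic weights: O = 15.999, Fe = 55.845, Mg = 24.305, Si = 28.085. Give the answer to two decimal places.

16.74 wt%

M((Mg0.57Fe0.43)2SiO4) = 167.815 g/mol.
Si contributes 1 × 28.085 = 28.085 g per mole.
28.085/167.815 = 0.1674 → 16.74%.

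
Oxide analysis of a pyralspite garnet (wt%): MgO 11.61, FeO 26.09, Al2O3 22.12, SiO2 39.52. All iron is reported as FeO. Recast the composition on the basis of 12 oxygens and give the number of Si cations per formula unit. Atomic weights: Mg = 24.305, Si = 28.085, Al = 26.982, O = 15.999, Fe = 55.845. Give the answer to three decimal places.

3.015 Si apfu

MgO (M=40.304): mol = 0.28806; Mg = 0.28806, O = 0.28806.
FeO (M=71.844): mol = 0.36315; Fe = 0.36315, O = 0.36315.
Al2O3 (M=101.961): mol = 0.21695; Al = 0.43390, O = 0.65085.
SiO2 (M=60.083): mol = 0.65776; Si = 0.65776, O = 1.31552.
ΣO = 2.61758; factor = 12/ΣO = 4.58439.
Si apfu = 0.65776 × 4.58439 = 3.015.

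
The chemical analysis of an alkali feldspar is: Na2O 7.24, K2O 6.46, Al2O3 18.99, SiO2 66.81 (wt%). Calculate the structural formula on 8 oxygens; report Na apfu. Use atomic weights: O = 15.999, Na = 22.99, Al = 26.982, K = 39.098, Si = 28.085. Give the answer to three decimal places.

7.24 wt% Na2O ÷ 61.979 g/mol = 0.11681 mol, giving 0.23362 Na and 0.11681 O.
6.46 wt% K2O ÷ 94.195 g/mol = 0.06858 mol, giving 0.13716 K and 0.06858 O.
18.99 wt% Al2O3 ÷ 101.961 g/mol = 0.18625 mol, giving 0.37250 Al and 0.55875 O.
66.81 wt% SiO2 ÷ 60.083 g/mol = 1.11196 mol, giving 1.11196 Si and 2.22392 O.
Oxygen sums to 2.96806; scaling by 8/2.96806 = 2.69536 puts the formula on 8 O.
Na: 0.23362 × 2.69536 = 0.630 atoms per formula unit.

0.630 Na apfu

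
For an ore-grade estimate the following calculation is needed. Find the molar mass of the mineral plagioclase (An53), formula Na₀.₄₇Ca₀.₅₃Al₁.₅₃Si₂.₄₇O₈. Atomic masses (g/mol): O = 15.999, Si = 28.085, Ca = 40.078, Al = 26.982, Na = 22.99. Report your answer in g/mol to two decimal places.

The formula mass is the sum 0.47×22.99 + 0.53×40.078 + 1.53×26.982 + 2.47×28.085 + 8×15.999.

270.69 g/mol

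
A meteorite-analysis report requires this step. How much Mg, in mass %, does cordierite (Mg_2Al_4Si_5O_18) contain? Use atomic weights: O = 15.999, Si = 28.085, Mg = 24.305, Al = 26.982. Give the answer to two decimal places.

8.31 mass %

Molar mass of Mg_2Al_4Si_5O_18: 2*24.305 + 4*26.982 + 5*28.085 + 18*15.999 = 584.945 g/mol.
Mass of Mg per formula unit: 2 × 24.305 = 48.610 g.
Weight fraction Mg = 48.610 / 584.945 = 0.0831.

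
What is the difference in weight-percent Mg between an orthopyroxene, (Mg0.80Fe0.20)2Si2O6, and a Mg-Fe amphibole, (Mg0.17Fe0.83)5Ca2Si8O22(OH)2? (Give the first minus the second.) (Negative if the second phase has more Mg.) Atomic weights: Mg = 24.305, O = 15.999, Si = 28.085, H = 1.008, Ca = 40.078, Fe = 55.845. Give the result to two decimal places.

16.03 percentage points

First mineral: 38.888 g Mg in 213.390 g formula = 18.22 wt% Mg.
Second mineral: 20.659 g Mg in 943.244 g formula = 2.19 wt% Mg.
18.22% − 2.19% gives a difference of 16.03 percentage points.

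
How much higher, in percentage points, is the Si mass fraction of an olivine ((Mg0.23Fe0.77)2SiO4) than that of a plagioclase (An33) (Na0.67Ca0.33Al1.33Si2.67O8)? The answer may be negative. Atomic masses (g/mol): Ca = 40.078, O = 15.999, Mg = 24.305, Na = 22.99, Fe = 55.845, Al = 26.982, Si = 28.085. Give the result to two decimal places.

M((Mg0.23Fe0.77)2SiO4) = 189.263 g/mol, so wt% Si = 28.085/189.263 × 100 = 14.84%.
M(Na0.67Ca0.33Al1.33Si2.67O8) = 267.494 g/mol, so wt% Si = 74.987/267.494 × 100 = 28.03%.
14.84 − 28.03 = -13.19 pp.

-13.19 percentage points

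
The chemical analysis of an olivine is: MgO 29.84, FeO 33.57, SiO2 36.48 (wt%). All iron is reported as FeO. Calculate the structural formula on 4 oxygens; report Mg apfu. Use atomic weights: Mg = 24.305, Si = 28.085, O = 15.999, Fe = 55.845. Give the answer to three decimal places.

1.223 Mg apfu

MgO (M=40.304): mol = 0.74037; Mg = 0.74037, O = 0.74037.
FeO (M=71.844): mol = 0.46726; Fe = 0.46726, O = 0.46726.
SiO2 (M=60.083): mol = 0.60716; Si = 0.60716, O = 1.21432.
ΣO = 2.42195; factor = 4/ΣO = 1.65156.
Mg apfu = 0.74037 × 1.65156 = 1.223.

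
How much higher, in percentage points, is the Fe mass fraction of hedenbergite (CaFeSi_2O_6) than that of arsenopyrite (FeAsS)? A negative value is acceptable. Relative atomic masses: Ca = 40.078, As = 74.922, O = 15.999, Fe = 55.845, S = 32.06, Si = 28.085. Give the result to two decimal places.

M(CaFeSi_2O_6) = 248.087 g/mol, so wt% Fe = 55.845/248.087 × 100 = 22.51%.
M(FeAsS) = 162.827 g/mol, so wt% Fe = 55.845/162.827 × 100 = 34.30%.
22.51 − 34.30 = -11.79 pp.

-11.79 percentage points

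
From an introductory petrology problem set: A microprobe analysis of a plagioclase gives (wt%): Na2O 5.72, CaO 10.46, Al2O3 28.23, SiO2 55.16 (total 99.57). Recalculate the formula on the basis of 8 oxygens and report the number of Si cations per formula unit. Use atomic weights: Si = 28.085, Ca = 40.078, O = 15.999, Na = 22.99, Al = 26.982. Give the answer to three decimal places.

2.493 Si apfu

5.72 wt% Na2O ÷ 61.979 g/mol = 0.09229 mol, giving 0.18458 Na and 0.09229 O.
10.46 wt% CaO ÷ 56.077 g/mol = 0.18653 mol, giving 0.18653 Ca and 0.18653 O.
28.23 wt% Al2O3 ÷ 101.961 g/mol = 0.27687 mol, giving 0.55374 Al and 0.83061 O.
55.16 wt% SiO2 ÷ 60.083 g/mol = 0.91806 mol, giving 0.91806 Si and 1.83612 O.
Oxygen sums to 2.94555; scaling by 8/2.94555 = 2.71596 puts the formula on 8 O.
Si: 0.91806 × 2.71596 = 2.493 atoms per formula unit.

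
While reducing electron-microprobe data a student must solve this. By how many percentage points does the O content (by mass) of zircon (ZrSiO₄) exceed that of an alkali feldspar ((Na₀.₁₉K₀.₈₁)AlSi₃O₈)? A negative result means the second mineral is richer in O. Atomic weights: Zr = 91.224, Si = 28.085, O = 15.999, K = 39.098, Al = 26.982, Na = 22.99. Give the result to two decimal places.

M(ZrSiO₄) = 183.305 g/mol, so wt% O = 63.996/183.305 × 100 = 34.91%.
M((Na₀.₁₉K₀.₈₁)AlSi₃O₈) = 275.266 g/mol, so wt% O = 127.992/275.266 × 100 = 46.50%.
34.91 − 46.50 = -11.59 pp.

-11.59 percentage points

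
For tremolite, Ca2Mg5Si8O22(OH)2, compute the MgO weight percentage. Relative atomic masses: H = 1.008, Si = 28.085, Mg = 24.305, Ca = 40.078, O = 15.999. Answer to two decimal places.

Formula mass = 812.353 g/mol.
5 Mg → 5.0000 mol MgO per formula unit; M(MgO) = 40.304, so MgO mass = 201.520 g.
201.520/812.353 × 100 = 24.81 wt%.

24.81 wt%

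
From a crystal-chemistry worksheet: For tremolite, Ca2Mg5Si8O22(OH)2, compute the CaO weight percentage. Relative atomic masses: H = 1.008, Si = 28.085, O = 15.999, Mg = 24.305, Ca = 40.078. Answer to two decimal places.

Molar mass of Ca2Mg5Si8O22(OH)2 = 2*40.078 + 5*24.305 + 8*28.085 + 24*15.999 + 2*1.008 = 812.353 g/mol.
Each formula unit contains 2 Ca, equivalent to 2/1 = 2.0000 mol CaO.
M(CaO) = 1×40.078 + 1×15.999 = 56.077 g/mol.
Mass of CaO per formula unit = 2.0000 × 56.077 = 112.154 g.
CaO wt% = 112.154 / 812.353 × 100 = 13.81%.

13.81 wt%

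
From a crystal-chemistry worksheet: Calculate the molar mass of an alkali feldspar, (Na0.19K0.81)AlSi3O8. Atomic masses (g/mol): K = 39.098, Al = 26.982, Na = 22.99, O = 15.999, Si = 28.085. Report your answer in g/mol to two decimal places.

275.27 g/mol

Na: 0.19 × 22.99 = 4.3681
K: 0.81 × 39.098 = 31.6694
Al: 1 × 26.982 = 26.9820
Si: 3 × 28.085 = 84.2550
O: 8 × 15.999 = 127.9920
Summing the contributions gives the formula mass.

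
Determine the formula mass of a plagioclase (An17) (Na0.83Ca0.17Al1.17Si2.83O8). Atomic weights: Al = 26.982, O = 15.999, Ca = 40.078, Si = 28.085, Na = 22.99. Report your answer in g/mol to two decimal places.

264.94 g/mol

The formula mass is the sum 0.83×22.99 + 0.17×40.078 + 1.17×26.982 + 2.83×28.085 + 8×15.999.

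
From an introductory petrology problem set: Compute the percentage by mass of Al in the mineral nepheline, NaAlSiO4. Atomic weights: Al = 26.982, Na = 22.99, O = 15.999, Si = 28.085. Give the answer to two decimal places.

Molar mass of NaAlSiO4: 1×22.99 + 1×26.982 + 1×28.085 + 4×15.999 = 142.053 g/mol.
Mass of Al per formula unit: 1 × 26.982 = 26.982 g.
Weight fraction Al = 26.982 / 142.053 = 0.1899.

18.99 weight percent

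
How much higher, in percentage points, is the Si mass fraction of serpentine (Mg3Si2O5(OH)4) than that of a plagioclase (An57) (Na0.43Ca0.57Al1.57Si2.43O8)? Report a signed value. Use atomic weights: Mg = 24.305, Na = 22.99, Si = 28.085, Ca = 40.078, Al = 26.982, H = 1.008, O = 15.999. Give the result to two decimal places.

M(Mg3Si2O5(OH)4) = 277.108 g/mol, so wt% Si = 56.170/277.108 × 100 = 20.27%.
M(Na0.43Ca0.57Al1.57Si2.43O8) = 271.330 g/mol, so wt% Si = 68.247/271.330 × 100 = 25.15%.
20.27 − 25.15 = -4.88 pp.

-4.88 percentage points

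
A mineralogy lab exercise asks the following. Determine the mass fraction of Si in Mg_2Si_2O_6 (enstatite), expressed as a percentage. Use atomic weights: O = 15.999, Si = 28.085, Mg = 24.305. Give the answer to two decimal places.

27.98 wt%

Molar mass of Mg_2Si_2O_6: 2·24.305 + 2·28.085 + 6·15.999 = 200.774 g/mol.
Mass of Si per formula unit: 2 × 28.085 = 56.170 g.
Weight fraction Si = 56.170 / 200.774 = 0.2798.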